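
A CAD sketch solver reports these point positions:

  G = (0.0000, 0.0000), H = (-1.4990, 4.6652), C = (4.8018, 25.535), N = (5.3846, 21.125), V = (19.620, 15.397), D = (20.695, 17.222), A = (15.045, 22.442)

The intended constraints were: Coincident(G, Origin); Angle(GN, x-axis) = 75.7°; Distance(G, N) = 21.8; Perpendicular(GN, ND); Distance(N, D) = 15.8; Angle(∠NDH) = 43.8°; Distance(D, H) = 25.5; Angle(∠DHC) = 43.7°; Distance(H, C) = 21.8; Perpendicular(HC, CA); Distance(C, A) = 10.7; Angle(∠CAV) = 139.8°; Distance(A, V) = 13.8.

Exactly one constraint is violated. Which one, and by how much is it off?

Distance(A, V) = 13.8 — off by 5.40.

G = (0.00, 0.00) ✓; GN at 75.70° ✓; |GN| = 21.80 ✓; ∠(GN, ND) = 90.00° ✓; |ND| = 15.80 ✓; ∠NDH = 43.80° ✓; |DH| = 25.50 ✓; ∠DHC = 43.70° ✓; |HC| = 21.80 ✓; ∠(HC, CA) = 90.00° ✓; |CA| = 10.70 ✓; ∠CAV = 139.8° ✓; |AV| = 8.400 ✗.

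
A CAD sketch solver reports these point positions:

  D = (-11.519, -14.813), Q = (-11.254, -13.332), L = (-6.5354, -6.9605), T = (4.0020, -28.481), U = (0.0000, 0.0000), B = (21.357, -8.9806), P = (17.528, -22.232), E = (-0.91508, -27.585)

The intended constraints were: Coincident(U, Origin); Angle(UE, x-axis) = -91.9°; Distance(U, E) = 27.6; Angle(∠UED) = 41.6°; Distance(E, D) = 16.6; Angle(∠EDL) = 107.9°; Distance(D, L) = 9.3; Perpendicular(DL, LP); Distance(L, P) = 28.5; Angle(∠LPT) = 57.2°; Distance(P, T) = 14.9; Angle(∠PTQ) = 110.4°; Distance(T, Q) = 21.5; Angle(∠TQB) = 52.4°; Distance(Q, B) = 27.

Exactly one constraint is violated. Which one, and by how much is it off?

Distance(Q, B) = 27 — off by 5.90.

U = (0.00, 0.00) ✓; UE at -91.90° ✓; |UE| = 27.60 ✓; ∠UED = 41.60° ✓; |ED| = 16.60 ✓; ∠EDL = 107.9° ✓; |DL| = 9.300 ✓; ∠(DL, LP) = 90.00° ✓; |LP| = 28.50 ✓; ∠LPT = 57.20° ✓; |PT| = 14.90 ✓; ∠PTQ = 110.4° ✓; |TQ| = 21.50 ✓; ∠TQB = 52.40° ✓; |QB| = 32.90 ✗.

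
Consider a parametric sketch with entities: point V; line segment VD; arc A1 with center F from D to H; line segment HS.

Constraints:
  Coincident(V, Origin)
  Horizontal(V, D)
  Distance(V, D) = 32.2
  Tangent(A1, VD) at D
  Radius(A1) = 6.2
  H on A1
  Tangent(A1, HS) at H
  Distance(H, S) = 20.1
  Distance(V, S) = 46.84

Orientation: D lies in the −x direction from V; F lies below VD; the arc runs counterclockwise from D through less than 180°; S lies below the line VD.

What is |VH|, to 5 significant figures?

38.873

Checks: V.y = 0.00, D.y = 0.00 ✓; |FH| = 6.200 ✓; ∠(FH, HS) = 90.00° ✓; |HS| = 20.10 ✓; |VS| = 46.84 ✓.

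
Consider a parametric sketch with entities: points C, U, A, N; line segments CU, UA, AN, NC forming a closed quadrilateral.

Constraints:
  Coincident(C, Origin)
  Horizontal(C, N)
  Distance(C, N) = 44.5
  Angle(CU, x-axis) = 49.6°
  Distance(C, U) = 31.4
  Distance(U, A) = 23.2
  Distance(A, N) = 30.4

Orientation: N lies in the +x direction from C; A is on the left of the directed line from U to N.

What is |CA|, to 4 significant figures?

52.34

Checks: CU at 49.60° ✓; |UA| = 23.20 ✓; |AN| = 30.40 ✓.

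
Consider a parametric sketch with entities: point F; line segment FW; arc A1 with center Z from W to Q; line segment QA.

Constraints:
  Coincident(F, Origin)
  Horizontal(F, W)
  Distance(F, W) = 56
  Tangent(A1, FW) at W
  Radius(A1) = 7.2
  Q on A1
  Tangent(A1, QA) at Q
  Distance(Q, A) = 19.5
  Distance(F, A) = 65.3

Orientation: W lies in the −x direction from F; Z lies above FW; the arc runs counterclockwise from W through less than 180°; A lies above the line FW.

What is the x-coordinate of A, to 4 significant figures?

-59.11

Checks: ∠(ZW, WF) = 90.00° ✓; |ZW| = 7.200 ✓; |ZQ| = 7.200 ✓; ∠(ZQ, QA) = 90.00° ✓; |QA| = 19.50 ✓; |FA| = 65.30 ✓.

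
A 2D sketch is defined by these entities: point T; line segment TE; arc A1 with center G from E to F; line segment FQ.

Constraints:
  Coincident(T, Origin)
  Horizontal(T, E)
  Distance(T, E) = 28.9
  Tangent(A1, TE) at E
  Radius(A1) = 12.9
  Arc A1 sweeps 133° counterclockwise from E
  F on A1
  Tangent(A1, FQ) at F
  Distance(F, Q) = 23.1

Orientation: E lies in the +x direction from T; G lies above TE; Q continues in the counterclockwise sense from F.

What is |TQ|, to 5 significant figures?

44.713

T is at the origin; T and E share the same y with |TE| = 28.9 and E on the +x side, so E = (28.900, 0.0000). Tangency of A1 to TE means the radius GE is perpendicular to TE, so G = E + (0, 12.9) = (28.900, 12.900). On A1, E sits at bearing -90° from G; a 133° counterclockwise sweep puts F at bearing 43°, so F = G + 12.9·(cos 43°, sin 43°) = (38.334, 21.698). A1 meets FQ tangentially, so GF is at right angles to FQ, so FQ runs along (−sin 43°, cos 43°); with |FQ| = 23.1, Q = (22.580, 38.592). Then |TQ| = |Q − T| = 44.713.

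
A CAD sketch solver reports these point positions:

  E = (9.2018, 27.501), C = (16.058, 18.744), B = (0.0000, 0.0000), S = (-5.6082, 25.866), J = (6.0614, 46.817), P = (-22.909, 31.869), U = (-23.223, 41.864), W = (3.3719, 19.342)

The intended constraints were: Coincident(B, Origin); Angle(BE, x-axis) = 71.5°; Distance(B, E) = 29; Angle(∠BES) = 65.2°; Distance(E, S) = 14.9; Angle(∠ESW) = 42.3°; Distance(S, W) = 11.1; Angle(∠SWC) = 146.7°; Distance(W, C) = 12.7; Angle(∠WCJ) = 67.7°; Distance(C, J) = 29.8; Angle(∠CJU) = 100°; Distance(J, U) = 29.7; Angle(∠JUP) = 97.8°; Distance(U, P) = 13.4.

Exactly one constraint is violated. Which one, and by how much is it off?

Distance(U, P) = 13.4 — off by 3.40.

B = (0.00, 0.00) ✓; BE at 71.50° ✓; |BE| = 29.00 ✓; ∠BES = 65.20° ✓; |ES| = 14.90 ✓; ∠ESW = 42.30° ✓; |SW| = 11.10 ✓; ∠SWC = 146.7° ✓; |WC| = 12.70 ✓; ∠WCJ = 67.70° ✓; |CJ| = 29.80 ✓; ∠CJU = 100.0° ✓; |JU| = 29.70 ✓; ∠JUP = 97.80° ✓; |UP| = 10.00 ✗.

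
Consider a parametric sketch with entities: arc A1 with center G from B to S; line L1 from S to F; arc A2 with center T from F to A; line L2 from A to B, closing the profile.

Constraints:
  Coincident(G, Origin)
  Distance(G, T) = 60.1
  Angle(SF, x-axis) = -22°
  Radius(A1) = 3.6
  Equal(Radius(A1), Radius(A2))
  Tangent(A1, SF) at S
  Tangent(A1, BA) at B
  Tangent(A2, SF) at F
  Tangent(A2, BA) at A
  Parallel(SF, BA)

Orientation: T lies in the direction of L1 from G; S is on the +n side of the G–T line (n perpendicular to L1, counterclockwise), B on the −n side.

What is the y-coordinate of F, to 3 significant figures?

-19.2

The slot axis is L1's direction at -22.0°, so u = (cos -22.0°, sin -22.0°) = (0.927, -0.375) and n = (−sin -22.0°, cos -22.0°) = (0.375, 0.927). G is at the origin and T lies 60.1 along u from G, so T = 60.1·u = (55.7, -22.5). Tangency of A1 to both parallel lines with radius 3.6 puts S and B at G ± 3.6·n: S = (1.35, 3.34), B = (-1.35, -3.34). Equal radii place F and A the same way about T: F = T + 3.6·n = (57.1, -19.2), A = T − 3.6·n = (54.4, -25.9). So F.y = -19.2.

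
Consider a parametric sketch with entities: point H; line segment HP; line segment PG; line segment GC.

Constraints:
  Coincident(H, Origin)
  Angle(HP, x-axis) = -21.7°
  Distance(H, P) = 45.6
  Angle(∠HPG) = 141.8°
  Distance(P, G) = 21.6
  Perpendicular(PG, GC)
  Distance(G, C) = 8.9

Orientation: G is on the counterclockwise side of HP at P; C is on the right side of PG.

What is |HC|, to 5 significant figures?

68.375

∠HPG = 141.8°, so PG runs at -21.7° + (180° − 141.8°) = 16.500° from the x-axis; with |PG| = 21.6, G = P + 21.6·(cos 16.500°, sin 16.500°) = (63.079, -10.726). PG is perpendicular to GC; with |GC| = 8.9 on the right of PG, C = G + 8.9·(0.28402, -0.95882) = (65.607, -19.259). Then |HC| = |C − H| = 68.375.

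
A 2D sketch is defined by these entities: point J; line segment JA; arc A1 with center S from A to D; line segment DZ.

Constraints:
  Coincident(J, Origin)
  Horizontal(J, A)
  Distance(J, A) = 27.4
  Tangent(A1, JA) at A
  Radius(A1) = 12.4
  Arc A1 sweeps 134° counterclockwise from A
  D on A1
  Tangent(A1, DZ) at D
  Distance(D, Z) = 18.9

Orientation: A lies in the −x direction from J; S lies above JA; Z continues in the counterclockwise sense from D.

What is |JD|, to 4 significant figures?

27.98

Tangency of A1 to JA means the radius SA is perpendicular to JA, so S = A + (0, 12.4) = (-27.40, 12.40). On A1, A sits at bearing -90° from S; a 134° counterclockwise sweep puts D at bearing 44°, so D = S + 12.4·(cos 44°, sin 44°) = (-18.48, 21.01). Then |JD| = |D − J| = 27.98.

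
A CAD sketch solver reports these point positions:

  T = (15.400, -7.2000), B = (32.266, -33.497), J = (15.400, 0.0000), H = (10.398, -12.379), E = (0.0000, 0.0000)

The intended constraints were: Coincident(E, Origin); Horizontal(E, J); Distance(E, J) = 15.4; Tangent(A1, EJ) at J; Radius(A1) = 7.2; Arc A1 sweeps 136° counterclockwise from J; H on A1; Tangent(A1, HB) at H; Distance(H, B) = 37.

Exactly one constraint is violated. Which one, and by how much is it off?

Distance(H, B) = 37 — off by 6.60.

E = (0.00, 0.00) ✓; E.y = 0.00, J.y = 0.00 ✓; |EJ| = 15.40 ✓; ∠(TJ, JE) = 90.00° ✓; |TJ| = 7.200 ✓; bearing(T→H) − bearing(T→J) = 136.0° ✓; |TH| = 7.200 ✓; ∠(TH, HB) = 90.00° ✓; |HB| = 30.40 ✗.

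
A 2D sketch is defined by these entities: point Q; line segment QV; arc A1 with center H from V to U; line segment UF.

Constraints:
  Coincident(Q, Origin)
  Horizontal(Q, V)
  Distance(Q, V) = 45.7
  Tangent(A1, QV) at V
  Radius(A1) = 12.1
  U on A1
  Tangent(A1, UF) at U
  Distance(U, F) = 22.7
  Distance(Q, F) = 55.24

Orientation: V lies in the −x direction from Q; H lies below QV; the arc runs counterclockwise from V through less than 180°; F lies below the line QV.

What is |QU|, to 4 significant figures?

58.51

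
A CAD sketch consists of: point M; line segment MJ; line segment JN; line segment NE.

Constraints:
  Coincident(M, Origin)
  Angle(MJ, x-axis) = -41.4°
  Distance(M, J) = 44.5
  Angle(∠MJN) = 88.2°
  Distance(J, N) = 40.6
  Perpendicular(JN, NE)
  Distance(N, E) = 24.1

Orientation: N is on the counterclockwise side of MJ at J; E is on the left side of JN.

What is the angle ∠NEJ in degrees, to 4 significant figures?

59.31°

M is at the origin; MJ runs at -41.4° with length 44.5, so J = 44.5·(cos -41.4°, sin -41.4°) = (33.38, -29.43). ∠MJN = 88.2°, so JN runs at -41.4° + (180° − 88.2°) = 50.40° from the x-axis; with |JN| = 40.6, N = J + 40.6·(cos 50.40°, sin 50.40°) = (59.26, 1.854). JN ⟂ NE; with |NE| = 24.1 on the left of JN, E = N + 24.1·(-0.7705, 0.6374) = (40.69, 17.22). Then cos ∠NEJ = EN·EJ / (|EN||EJ|), giving 59.31°.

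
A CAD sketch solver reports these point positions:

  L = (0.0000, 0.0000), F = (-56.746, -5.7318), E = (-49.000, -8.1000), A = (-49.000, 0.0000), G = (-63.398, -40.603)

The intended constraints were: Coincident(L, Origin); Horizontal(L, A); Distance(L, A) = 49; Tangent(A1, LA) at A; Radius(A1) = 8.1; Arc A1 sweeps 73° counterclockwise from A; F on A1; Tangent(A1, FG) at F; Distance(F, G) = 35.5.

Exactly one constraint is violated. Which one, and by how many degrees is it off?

Tangent(A1, FG) at F — off by 6.20°.

L = (0.00, 0.00) ✓; L.y = 0.00, A.y = 0.00 ✓; |LA| = 49.00 ✓; ∠(EA, AL) = 90.00° ✓; |EA| = 8.100 ✓; bearing(E→F) − bearing(E→A) = 73.00° ✓; |EF| = 8.100 ✓; ∠(EF, FG) = 83.80° ✗; |FG| = 35.50 ✓.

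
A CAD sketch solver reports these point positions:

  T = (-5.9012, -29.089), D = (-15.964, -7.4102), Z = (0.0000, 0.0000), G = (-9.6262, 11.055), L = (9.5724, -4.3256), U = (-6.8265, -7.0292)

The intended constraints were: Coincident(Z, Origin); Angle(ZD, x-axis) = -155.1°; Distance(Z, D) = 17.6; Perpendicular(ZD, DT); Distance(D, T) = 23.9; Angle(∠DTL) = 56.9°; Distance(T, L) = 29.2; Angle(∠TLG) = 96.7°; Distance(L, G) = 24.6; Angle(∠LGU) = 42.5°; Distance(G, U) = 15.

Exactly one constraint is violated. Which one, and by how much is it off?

Distance(G, U) = 15 — off by 3.30.

Z = (0.00, 0.00) ✓; ZD at -155.1° ✓; |ZD| = 17.60 ✓; ∠(ZD, DT) = 90.00° ✓; |DT| = 23.90 ✓; ∠DTL = 56.90° ✓; |TL| = 29.20 ✓; ∠TLG = 96.70° ✓; |LG| = 24.60 ✓; ∠LGU = 42.50° ✓; |GU| = 18.30 ✗.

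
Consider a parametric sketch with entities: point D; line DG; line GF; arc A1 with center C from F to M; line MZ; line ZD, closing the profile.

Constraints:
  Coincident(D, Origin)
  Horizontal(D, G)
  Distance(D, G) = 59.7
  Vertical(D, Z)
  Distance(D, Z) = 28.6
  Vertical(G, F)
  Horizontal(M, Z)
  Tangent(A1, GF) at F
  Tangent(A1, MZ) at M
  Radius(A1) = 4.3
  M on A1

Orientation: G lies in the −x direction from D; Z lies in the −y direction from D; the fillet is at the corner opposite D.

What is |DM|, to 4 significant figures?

62.35

D is at the origin; D and G share the same y with |DG| = 59.7 and G on the −x side, so G = (-59.70, 0.000). D and Z share the same x with |DZ| = 28.6 and Z on the −y side, so Z = (0.000, -28.60). The virtual corner opposite D is at (-59.70, -28.60). Tangency of A1 to GF means the radius CF is perpendicular to GF and tangency of A1 to MZ means the radius CM is perpendicular to MZ, with radius 4.3, so the center C sits 4.3 in from both sides at C = (-55.40, -24.30). That places the tangent points at F = (-59.70, -24.30) on GF and M = (-55.40, -28.60) on MZ. Then |DM| = |M − D| = 62.35.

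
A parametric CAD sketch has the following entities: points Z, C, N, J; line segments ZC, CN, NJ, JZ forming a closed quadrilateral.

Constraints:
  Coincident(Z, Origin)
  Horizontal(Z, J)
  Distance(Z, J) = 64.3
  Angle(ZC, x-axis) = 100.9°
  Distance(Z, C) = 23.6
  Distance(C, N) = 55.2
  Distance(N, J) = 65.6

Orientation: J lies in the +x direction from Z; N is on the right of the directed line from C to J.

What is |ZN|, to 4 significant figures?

31.60

Z is at the origin; ZJ is horizontal with |ZJ| = 64.3 and J in +x, so J = (64.3, 0). ZC runs at 100.9° with |ZC| = 23.6, so C = (-4.463, 23.17). N is determined by |CN| = 55.2 and |NJ| = 65.6 together: it lies at the intersection of circle(C, 55.2) and circle(J, 65.6). With |CJ| = 72.56, the foot of the radical line on CJ is 27.62 from C and the perpendicular offset is √(55.2² − 27.62²) = 47.79. Taking the right-of-CJ solution: N = (6.452, -30.94).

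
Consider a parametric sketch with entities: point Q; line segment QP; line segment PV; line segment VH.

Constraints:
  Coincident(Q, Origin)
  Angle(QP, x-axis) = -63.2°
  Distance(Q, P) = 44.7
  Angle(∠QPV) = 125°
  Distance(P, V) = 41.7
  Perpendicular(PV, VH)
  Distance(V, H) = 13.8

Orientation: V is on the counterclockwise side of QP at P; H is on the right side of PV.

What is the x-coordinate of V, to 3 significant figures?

61.4

Q is at the origin; QP runs at -63.2° with length 44.7, so P = 44.7·(cos -63.2°, sin -63.2°) = (20.2, -39.9). ∠QPV = 125.0°, so PV runs at -63.2° + (180° − 125.0°) = -8.20° from the x-axis; with |PV| = 41.7, V = P + 41.7·(cos -8.20°, sin -8.20°) = (61.4, -45.8). So V.x = 61.4.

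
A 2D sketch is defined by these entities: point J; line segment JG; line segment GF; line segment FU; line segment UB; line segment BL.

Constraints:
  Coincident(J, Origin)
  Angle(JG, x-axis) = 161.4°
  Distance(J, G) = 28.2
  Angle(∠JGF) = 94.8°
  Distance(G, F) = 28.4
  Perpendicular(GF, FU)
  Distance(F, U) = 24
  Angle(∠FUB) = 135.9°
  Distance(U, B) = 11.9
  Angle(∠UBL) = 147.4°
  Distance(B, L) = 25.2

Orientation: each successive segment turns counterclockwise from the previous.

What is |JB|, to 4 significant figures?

22.91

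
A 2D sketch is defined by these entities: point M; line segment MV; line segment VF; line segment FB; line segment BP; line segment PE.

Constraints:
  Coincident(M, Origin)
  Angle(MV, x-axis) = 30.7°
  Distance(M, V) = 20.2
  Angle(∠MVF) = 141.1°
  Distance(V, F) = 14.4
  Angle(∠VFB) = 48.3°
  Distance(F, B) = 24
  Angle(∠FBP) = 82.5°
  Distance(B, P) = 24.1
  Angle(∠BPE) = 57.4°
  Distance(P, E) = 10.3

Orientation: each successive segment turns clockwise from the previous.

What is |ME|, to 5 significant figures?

16.841

M is at the origin; MV runs at 30.7° with length 20.2, so V = (17.369, 10.313). ∠MVF = 141.1° gives VF at -8.2000° from the x-axis; with |VF| = 14.4, F = (31.622, 8.2591). ∠VFB = 48.3° gives FB at -139.90° from the x-axis; with |FB| = 24.0, B = (13.264, -7.1999). ∠FBP = 82.5° gives BP at 122.60° from the x-axis; with |BP| = 24.1, P = (0.27930, 13.103). ∠BPE = 57.4° gives PE at 2.8422e-14° from the x-axis; with |PE| = 10.3, E = (10.579, 13.103). Then |ME| = |E − M| = 16.841.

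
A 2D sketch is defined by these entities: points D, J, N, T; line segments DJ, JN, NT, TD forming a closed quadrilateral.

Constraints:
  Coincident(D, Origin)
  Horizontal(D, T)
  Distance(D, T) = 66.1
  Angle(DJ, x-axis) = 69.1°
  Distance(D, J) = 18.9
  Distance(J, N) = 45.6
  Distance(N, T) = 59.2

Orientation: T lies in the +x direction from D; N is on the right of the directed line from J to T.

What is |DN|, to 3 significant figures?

30.6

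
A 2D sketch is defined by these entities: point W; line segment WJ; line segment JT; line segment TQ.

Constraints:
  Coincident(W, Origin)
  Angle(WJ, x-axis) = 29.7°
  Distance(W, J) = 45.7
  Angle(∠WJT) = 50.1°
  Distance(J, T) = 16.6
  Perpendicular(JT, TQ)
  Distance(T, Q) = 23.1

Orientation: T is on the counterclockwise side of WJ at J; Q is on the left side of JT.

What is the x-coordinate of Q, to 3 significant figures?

16.1

∠WJT = 50.1°, so JT runs at 29.7° + (180° − 50.1°) = 160° from the x-axis; with |JT| = 16.6, T = J + 16.6·(cos 160°, sin 160°) = (24.1, 28.4). JT is perpendicular to TQ; with |TQ| = 23.1 on the left of JT, Q = T + 23.1·(-0.349, -0.937) = (16.1, 6.78). So Q.x = 16.1.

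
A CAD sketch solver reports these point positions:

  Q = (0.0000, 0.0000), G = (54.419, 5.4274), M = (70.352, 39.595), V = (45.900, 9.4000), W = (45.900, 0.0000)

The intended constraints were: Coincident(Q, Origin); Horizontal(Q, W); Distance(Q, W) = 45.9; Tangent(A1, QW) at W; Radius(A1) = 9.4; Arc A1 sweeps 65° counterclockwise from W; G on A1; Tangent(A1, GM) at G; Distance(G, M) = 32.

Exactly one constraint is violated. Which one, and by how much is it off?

Distance(G, M) = 32 — off by 5.70.

Q = (0.00, 0.00) ✓; Q.y = 0.00, W.y = 0.00 ✓; |QW| = 45.90 ✓; ∠(VW, WQ) = 90.00° ✓; |VW| = 9.400 ✓; bearing(V→G) − bearing(V→W) = 65.00° ✓; |VG| = 9.400 ✓; ∠(VG, GM) = 90.00° ✓; |GM| = 37.70 ✗.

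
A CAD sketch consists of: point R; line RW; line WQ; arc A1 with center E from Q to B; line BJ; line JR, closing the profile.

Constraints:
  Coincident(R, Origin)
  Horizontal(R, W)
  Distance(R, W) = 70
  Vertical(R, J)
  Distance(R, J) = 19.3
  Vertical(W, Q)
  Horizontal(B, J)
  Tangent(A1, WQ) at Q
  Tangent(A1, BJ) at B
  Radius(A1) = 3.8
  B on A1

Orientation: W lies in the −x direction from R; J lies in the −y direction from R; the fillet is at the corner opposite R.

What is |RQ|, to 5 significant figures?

71.696

The virtual corner opposite R is at (-70.000, -19.300). Tangency of A1 to WQ means the radius EQ is perpendicular to WQ and the tangent condition forces EB to be normal to BJ, with radius 3.8, so the center E sits 3.8 in from both sides at E = (-66.200, -15.500). That places the tangent points at Q = (-70.000, -15.500) on WQ and B = (-66.200, -19.300) on BJ. Then |RQ| = |Q − R| = 71.696.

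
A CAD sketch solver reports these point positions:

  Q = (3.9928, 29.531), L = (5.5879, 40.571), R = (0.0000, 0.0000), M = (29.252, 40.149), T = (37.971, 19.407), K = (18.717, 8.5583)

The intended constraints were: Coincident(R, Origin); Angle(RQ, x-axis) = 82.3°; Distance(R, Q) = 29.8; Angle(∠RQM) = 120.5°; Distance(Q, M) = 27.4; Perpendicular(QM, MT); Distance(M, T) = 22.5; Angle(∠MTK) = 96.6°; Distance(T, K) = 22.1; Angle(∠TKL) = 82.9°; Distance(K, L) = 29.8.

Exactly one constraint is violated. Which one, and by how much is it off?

Distance(K, L) = 29.8 — off by 4.80.

R = (0.00, 0.00) ✓; RQ at 82.30° ✓; |RQ| = 29.80 ✓; ∠RQM = 120.5° ✓; |QM| = 27.40 ✓; ∠(QM, MT) = 90.00° ✓; |MT| = 22.50 ✓; ∠MTK = 96.60° ✓; |TK| = 22.10 ✓; ∠TKL = 82.90° ✓; |KL| = 34.60 ✗.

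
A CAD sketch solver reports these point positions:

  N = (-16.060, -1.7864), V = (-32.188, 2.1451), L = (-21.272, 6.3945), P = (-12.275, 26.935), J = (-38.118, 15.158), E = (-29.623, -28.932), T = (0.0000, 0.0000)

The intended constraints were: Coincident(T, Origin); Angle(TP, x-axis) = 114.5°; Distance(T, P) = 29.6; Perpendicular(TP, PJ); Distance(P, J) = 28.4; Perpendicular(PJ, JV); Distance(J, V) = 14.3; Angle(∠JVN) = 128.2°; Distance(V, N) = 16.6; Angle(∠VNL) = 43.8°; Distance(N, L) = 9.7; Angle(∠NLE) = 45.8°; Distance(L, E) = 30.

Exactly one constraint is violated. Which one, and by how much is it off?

Distance(L, E) = 30 — off by 6.30.

T = (0.00, 0.00) ✓; TP at 114.5° ✓; |TP| = 29.60 ✓; ∠(TP, PJ) = 90.00° ✓; |PJ| = 28.40 ✓; ∠(PJ, JV) = 90.00° ✓; |JV| = 14.30 ✓; ∠JVN = 128.2° ✓; |VN| = 16.60 ✓; ∠VNL = 43.80° ✓; |NL| = 9.700 ✓; ∠NLE = 45.80° ✓; |LE| = 36.30 ✗.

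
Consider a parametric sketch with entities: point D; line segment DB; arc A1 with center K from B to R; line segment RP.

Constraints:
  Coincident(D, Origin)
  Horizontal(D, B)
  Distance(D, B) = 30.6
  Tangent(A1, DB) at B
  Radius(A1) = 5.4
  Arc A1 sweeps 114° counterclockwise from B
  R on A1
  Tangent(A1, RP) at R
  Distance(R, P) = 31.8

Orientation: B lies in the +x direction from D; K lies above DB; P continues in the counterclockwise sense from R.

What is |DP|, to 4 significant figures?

43.05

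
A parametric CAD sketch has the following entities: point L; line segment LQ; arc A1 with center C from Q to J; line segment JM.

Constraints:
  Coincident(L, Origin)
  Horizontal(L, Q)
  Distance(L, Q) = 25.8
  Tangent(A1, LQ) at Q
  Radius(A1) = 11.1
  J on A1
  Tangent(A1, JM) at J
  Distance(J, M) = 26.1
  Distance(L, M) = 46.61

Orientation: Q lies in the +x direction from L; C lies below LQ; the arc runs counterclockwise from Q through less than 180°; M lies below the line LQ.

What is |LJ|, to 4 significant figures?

21.59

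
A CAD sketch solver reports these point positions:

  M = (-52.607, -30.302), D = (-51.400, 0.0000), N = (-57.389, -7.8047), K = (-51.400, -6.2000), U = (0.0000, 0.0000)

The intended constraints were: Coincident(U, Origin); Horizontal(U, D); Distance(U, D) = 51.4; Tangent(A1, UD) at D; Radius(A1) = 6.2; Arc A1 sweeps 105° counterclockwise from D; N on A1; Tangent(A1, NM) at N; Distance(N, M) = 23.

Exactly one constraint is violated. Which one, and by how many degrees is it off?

Tangent(A1, NM) at N — off by 3.00°.

U = (0.00, 0.00) ✓; U.y = 0.00, D.y = 0.00 ✓; |UD| = 51.40 ✓; ∠(KD, DU) = 90.00° ✓; |KD| = 6.200 ✓; bearing(K→N) − bearing(K→D) = 105.0° ✓; |KN| = 6.200 ✓; ∠(KN, NM) = 93.00° ✗; |NM| = 23.00 ✓.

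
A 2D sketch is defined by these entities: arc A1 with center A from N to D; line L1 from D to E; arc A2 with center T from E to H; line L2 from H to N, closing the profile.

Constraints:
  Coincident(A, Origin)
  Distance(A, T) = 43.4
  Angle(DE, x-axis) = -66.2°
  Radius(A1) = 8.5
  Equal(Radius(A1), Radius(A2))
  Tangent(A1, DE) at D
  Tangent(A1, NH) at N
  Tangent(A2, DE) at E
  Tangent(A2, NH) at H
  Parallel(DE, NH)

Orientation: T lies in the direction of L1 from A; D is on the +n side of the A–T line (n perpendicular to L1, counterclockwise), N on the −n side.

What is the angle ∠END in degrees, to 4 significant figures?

68.61°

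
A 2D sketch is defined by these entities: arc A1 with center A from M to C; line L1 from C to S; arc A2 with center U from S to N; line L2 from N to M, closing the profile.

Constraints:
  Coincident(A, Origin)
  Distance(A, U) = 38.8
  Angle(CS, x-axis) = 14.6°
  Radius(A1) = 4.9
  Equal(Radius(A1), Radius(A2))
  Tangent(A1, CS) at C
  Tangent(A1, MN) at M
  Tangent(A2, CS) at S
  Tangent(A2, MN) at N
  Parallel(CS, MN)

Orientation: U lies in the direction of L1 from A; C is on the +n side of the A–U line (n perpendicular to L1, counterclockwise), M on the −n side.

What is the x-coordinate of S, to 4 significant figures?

36.31

The slot axis is L1's direction at 14.6°, so u = (cos 14.6°, sin 14.6°) = (0.9677, 0.2521) and n = (−sin 14.6°, cos 14.6°) = (-0.2521, 0.9677). A is at the origin and U lies 38.8 along u from A, so U = 38.8·u = (37.55, 9.780). Tangency of A1 to both parallel lines with radius 4.9 puts C and M at A ± 4.9·n: C = (-1.235, 4.742), M = (1.235, -4.742). Equal radii place S and N the same way about U: S = U + 4.9·n = (36.31, 14.52), N = U − 4.9·n = (38.78, 5.039). So S.x = 36.31.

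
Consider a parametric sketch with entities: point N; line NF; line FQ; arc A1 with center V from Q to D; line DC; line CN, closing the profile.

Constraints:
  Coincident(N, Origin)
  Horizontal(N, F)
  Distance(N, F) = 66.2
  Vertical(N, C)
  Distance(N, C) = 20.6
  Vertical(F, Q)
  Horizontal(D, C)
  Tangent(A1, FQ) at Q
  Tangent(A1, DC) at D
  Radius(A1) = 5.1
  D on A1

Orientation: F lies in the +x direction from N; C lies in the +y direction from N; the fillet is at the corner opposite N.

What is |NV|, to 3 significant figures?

63.0

N is at the origin; N and F share the same y with |NF| = 66.2 and F on the +x side, so F = (66.2, 0.00). NC is vertical with |NC| = 20.6 and C on the +y side, so C = (0.00, 20.6). The virtual corner opposite N is at (66.2, 20.6). A1 meets FQ tangentially, so VQ is at right angles to FQ and A1 meets DC tangentially, so VD is at right angles to DC, with radius 5.1, so the center V sits 5.1 in from both sides at V = (61.1, 15.5). Then |NV| = |V − N| = 63.0.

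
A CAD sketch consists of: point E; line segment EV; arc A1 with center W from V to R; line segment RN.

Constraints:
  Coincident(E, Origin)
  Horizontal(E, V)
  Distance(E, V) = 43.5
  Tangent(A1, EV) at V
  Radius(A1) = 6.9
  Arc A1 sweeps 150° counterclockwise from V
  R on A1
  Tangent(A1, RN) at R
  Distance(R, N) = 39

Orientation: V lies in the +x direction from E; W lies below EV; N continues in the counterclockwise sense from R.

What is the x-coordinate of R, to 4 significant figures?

40.05

The tangent condition forces WV to be normal to EV, so W = V + (0, -6.9) = (43.50, -6.900). On A1, V sits at bearing 90° from W; a 150° counterclockwise sweep puts R at bearing 240°, so R = W + 6.9·(cos 240°, sin 240°) = (40.05, -12.88). So R.x = 40.05.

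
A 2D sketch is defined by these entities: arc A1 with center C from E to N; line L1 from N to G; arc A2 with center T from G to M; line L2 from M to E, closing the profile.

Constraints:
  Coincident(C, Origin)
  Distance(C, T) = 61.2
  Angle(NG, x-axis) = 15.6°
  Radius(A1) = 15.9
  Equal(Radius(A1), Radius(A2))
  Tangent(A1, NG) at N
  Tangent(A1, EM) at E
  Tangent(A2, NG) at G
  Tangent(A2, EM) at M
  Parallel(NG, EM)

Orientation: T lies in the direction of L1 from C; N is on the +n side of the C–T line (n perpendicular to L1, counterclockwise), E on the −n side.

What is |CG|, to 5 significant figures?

63.232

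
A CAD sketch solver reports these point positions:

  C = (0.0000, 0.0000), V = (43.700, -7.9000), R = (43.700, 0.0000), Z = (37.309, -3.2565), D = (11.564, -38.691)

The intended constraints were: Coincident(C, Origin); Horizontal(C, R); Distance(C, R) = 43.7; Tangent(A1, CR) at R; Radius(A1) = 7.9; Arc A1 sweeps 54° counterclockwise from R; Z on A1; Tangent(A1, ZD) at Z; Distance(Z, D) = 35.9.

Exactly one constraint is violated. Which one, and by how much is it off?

Distance(Z, D) = 35.9 — off by 7.90.

C = (0.00, 0.00) ✓; C.y = 0.00, R.y = 0.00 ✓; |CR| = 43.70 ✓; ∠(VR, RC) = 90.00° ✓; |VR| = 7.900 ✓; bearing(V→Z) − bearing(V→R) = 54.00° ✓; |VZ| = 7.900 ✓; ∠(VZ, ZD) = 90.00° ✓; |ZD| = 43.80 ✗.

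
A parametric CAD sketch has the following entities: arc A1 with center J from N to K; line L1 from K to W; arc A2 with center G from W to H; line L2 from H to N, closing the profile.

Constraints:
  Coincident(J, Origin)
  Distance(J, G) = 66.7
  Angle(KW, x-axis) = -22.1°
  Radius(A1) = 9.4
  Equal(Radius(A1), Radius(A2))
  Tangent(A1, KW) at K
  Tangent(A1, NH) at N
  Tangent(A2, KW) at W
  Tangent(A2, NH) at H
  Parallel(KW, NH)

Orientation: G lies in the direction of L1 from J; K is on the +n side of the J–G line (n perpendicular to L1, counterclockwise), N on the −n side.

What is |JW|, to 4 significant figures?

67.36

The slot axis is L1's direction at -22.1°, so u = (cos -22.1°, sin -22.1°) = (0.9265, -0.3762) and n = (−sin -22.1°, cos -22.1°) = (0.3762, 0.9265). J is at the origin and G lies 66.7 along u from J, so G = 66.7·u = (61.80, -25.09). Tangency of A1 to both parallel lines with radius 9.4 puts K and N at J ± 9.4·n: K = (3.537, 8.709), N = (-3.537, -8.709). Equal radii place W and H the same way about G: W = G + 9.4·n = (65.34, -16.38), H = G − 9.4·n = (58.26, -33.80). Then |JW| = |W − J| = 67.36.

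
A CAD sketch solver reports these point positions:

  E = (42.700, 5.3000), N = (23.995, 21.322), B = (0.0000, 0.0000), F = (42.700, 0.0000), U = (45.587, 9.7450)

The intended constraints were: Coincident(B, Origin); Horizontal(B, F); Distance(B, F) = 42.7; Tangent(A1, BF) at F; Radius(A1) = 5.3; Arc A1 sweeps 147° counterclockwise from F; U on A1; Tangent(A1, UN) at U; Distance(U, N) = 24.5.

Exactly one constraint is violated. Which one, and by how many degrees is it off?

Tangent(A1, UN) at U — off by 4.80°.

B = (0.00, 0.00) ✓; B.y = 0.00, F.y = 0.00 ✓; |BF| = 42.70 ✓; ∠(EF, FB) = 90.00° ✓; |EF| = 5.300 ✓; bearing(E→U) − bearing(E→F) = 147.0° ✓; |EU| = 5.300 ✓; ∠(EU, UN) = 85.20° ✗; |UN| = 24.50 ✓.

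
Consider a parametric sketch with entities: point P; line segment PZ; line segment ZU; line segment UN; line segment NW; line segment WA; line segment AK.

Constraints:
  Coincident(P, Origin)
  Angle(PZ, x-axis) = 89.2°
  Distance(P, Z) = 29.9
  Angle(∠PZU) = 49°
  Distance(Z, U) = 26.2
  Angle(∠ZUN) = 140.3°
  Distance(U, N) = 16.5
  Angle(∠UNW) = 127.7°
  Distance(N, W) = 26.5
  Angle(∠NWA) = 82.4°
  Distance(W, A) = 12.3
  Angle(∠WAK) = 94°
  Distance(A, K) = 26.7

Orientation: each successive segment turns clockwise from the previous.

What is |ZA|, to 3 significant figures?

43.5

P is at the origin; PZ runs at 89.2° with length 29.9, so Z = (0.417, 29.9). ∠PZU = 49.0° gives ZU at -41.8° from the x-axis; with |ZU| = 26.2, U = (19.9, 12.4). ∠ZUN = 140.3° gives UN at -81.5° from the x-axis; with |UN| = 16.5, N = (22.4, -3.88). ∠UNW = 127.7° gives NW at -134° from the x-axis; with |NW| = 26.5, W = (4.05, -23.0). ∠NWA = 82.4° gives WA at 129° from the x-axis; with |WA| = 12.3, A = (-3.63, -13.4). Then |ZA| = |A − Z| = 43.5.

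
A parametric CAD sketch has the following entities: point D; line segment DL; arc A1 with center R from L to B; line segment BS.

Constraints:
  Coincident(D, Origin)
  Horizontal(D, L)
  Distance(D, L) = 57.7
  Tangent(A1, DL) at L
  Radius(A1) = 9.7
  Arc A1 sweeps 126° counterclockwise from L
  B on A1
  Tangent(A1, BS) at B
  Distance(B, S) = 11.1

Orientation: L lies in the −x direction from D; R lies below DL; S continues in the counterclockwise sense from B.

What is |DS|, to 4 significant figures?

63.86

D is at the origin; D and L share the same y with |DL| = 57.7 and L on the −x side, so L = (-57.70, 0.000). Since A1 is tangent to DL there, RL ⟂ DL, so R = L + (0, -9.7) = (-57.70, -9.700). On A1, L sits at bearing 90° from R; a 126° counterclockwise sweep puts B at bearing 216°, so B = R + 9.7·(cos 216°, sin 216°) = (-65.55, -15.40). The tangent condition forces RB to be normal to BS, so BS runs along (−sin 216°, cos 216°); with |BS| = 11.1, S = (-59.02, -24.38). Then |DS| = |S − D| = 63.86.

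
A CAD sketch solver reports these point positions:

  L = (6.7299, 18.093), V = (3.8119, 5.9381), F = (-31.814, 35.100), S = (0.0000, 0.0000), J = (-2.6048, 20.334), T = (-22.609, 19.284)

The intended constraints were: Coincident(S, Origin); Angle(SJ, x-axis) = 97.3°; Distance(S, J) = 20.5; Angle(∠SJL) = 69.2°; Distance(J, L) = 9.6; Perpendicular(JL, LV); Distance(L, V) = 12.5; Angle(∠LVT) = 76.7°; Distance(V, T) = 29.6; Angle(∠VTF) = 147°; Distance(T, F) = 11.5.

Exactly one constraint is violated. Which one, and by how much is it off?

Distance(T, F) = 11.5 — off by 6.80.

S = (0.00, 0.00) ✓; SJ at 97.30° ✓; |SJ| = 20.50 ✓; ∠SJL = 69.20° ✓; |JL| = 9.600 ✓; ∠(JL, LV) = 90.00° ✓; |LV| = 12.50 ✓; ∠LVT = 76.70° ✓; |VT| = 29.60 ✓; ∠VTF = 147.0° ✓; |TF| = 18.30 ✗.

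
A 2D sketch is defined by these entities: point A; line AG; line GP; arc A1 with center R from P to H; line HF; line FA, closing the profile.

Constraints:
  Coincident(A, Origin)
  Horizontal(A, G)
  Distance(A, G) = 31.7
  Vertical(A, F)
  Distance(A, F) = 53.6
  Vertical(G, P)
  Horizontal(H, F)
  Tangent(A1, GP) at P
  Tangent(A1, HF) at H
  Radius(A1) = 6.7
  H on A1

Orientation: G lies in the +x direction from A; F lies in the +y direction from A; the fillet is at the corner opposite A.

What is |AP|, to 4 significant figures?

56.61

The virtual corner opposite A is at (31.70, 53.60). Since A1 is tangent to GP there, RP ⟂ GP and tangency of A1 to HF means the radius RH is perpendicular to HF, with radius 6.7, so the center R sits 6.7 in from both sides at R = (25.00, 46.90). That places the tangent points at P = (31.70, 46.90) on GP and H = (25.00, 53.60) on HF. Then |AP| = |P − A| = 56.61.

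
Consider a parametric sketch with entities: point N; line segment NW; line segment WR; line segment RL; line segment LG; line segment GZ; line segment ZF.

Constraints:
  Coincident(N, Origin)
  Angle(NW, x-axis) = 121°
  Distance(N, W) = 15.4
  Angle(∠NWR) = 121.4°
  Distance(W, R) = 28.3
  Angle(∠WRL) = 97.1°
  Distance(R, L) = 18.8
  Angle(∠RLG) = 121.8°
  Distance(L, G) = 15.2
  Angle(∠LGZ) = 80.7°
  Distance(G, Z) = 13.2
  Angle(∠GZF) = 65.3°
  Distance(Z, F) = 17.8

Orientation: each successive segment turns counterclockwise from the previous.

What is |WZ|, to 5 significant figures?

20.745

N is at the origin; NW runs at 121.0° with length 15.4, so W = (-7.9316, 13.200). ∠NWR = 121.4° gives WR at 179.60° from the x-axis; with |WR| = 28.3, R = (-36.231, 13.398). ∠WRL = 97.1° gives RL at -97.500° from the x-axis; with |RL| = 18.8, L = (-38.685, -5.2412). ∠RLG = 121.8° gives LG at -39.300° from the x-axis; with |LG| = 15.2, G = (-26.922, -14.869). ∠LGZ = 80.7° gives GZ at 60.000° from the x-axis; with |GZ| = 13.2, Z = (-20.322, -3.4371). Then |WZ| = |Z − W| = 20.745.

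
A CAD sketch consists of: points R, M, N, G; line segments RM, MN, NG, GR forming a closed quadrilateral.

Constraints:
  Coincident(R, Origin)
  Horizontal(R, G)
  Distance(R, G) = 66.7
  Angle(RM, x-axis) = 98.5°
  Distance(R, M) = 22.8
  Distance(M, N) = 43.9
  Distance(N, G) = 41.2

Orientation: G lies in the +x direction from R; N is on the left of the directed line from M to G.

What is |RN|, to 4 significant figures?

50.43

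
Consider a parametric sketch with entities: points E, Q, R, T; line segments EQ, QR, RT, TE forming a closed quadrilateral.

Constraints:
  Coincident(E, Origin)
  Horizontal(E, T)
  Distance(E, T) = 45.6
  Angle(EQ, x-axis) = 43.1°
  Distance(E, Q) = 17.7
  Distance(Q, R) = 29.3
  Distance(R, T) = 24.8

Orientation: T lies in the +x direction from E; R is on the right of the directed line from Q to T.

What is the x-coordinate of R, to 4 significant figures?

25.42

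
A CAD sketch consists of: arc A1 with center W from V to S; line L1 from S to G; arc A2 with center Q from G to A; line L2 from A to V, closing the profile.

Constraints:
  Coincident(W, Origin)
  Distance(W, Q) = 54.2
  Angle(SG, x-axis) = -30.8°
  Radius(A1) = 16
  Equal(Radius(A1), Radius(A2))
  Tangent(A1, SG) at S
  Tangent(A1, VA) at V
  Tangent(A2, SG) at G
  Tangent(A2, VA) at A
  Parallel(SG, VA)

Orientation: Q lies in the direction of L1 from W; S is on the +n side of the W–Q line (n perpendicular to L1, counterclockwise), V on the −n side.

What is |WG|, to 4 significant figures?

56.51

The slot axis is L1's direction at -30.8°, so u = (cos -30.8°, sin -30.8°) = (0.8590, -0.5120) and n = (−sin -30.8°, cos -30.8°) = (0.5120, 0.8590). W is at the origin and Q lies 54.2 along u from W, so Q = 54.2·u = (46.56, -27.75). Tangency of A1 to both parallel lines with radius 16.0 puts S and V at W ± 16.0·n: S = (8.193, 13.74), V = (-8.193, -13.74). Equal radii place G and A the same way about Q: G = Q + 16.0·n = (54.75, -14.01), A = Q − 16.0·n = (38.36, -41.50). Then |WG| = |G − W| = 56.51.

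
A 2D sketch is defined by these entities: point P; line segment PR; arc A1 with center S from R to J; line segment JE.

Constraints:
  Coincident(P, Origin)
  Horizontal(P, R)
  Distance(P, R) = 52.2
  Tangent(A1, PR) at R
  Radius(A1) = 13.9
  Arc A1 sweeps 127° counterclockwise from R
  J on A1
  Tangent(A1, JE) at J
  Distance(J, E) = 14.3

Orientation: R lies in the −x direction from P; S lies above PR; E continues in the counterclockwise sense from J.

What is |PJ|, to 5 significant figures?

46.743

P is at the origin; P and R share the same y with |PR| = 52.2 and R on the −x side, so R = (-52.200, 0.0000). Since A1 is tangent to PR there, SR ⟂ PR, so S = R + (0, 13.9) = (-52.200, 13.900). On A1, R sits at bearing -90° from S; a 127° counterclockwise sweep puts J at bearing 37°, so J = S + 13.9·(cos 37°, sin 37°) = (-41.099, 22.265). Then |PJ| = |J − P| = 46.743.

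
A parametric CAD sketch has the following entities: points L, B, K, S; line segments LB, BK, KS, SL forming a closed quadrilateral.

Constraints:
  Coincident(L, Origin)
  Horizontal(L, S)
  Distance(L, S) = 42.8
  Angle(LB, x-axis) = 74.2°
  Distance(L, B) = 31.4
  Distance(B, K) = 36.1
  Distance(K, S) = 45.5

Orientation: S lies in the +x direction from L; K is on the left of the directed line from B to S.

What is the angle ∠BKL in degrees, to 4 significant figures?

22.77°

L is at the origin; L and S share the same y with |LS| = 42.8 and S in +x, so S = (42.8, 0). LB runs at 74.2° with |LB| = 31.4, so B = (8.550, 30.21). K is determined by |BK| = 36.1 and |KS| = 45.5 together: it lies at the intersection of circle(B, 36.1) and circle(S, 45.5). With |BS| = 45.67, the foot of the radical line on BS is 14.44 from B and the perpendicular offset is √(36.1² − 14.44²) = 33.09. Taking the left-of-BS solution: K = (41.27, 45.47).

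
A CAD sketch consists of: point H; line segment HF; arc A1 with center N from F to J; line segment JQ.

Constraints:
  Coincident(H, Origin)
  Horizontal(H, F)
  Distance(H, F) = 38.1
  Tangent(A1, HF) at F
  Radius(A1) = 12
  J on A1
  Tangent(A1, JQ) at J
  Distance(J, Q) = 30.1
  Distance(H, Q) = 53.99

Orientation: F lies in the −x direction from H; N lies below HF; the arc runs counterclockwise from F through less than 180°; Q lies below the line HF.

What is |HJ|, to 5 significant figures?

51.597

H is at the origin; H and F share the same y with |HF| = 38.1 and F on the −x side, so F = (-38.100, 0.0000). The tangent condition forces NF to be normal to HF, so N = F + (0, -12) = (-38.100, -12.000). Since NJ ⟂ JQ (tangency), |NQ| = √(12.0² + 30.1²) = 32.404 regardless of where J sits on A1. So Q lies on both circle(H, 53.99) and circle(N, 32.404); the below-HF intersection is Q = (-31.633, -43.752). J is the foot of the tangent from Q: J = (-48.136, -18.579).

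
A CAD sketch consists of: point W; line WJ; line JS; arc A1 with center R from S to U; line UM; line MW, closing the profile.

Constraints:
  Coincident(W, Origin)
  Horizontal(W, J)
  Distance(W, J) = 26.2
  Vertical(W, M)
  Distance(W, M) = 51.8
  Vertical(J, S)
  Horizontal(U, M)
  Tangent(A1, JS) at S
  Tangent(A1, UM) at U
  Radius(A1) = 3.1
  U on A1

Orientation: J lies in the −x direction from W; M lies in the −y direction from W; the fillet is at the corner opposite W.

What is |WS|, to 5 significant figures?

55.300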